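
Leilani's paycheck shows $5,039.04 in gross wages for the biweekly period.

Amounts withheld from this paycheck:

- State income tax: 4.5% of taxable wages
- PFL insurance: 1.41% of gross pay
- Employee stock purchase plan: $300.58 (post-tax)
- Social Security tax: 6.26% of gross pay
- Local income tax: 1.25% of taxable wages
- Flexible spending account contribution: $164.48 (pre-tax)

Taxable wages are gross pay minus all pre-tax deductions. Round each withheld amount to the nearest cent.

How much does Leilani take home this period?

Flexible spending account contribution: $164.48
Taxable wages = $5,039.04 − $164.48 = $4,874.56
Local income tax: $4,874.56 × 0.0125 = $60.93
State income tax: $4,874.56 × 0.045 = $219.36
Social Security tax: $5,039.04 × 0.0626 = $315.44
PFL insurance: $5,039.04 × 0.0141 = $71.05
Employee stock purchase plan: $300.58
Total deductions = $164.48 + $60.93 + $219.36 + $315.44 + $71.05 + $300.58 = $1,131.84
Net pay = $5,039.04 − $1,131.84 = $3,907.20

$3,907.20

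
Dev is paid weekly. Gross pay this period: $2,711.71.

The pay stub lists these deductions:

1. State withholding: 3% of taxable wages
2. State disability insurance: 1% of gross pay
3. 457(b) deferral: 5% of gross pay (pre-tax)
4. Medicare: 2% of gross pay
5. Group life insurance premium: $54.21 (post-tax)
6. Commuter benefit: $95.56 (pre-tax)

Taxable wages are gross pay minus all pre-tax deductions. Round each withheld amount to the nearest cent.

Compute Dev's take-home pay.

$2,270.58

Commuter benefit: $95.56
457(b) deferral: $2,711.71 × 0.05 = $135.59
Pre-tax total = $95.56 + $135.59 = $231.15
Taxable wages = $2,711.71 − $231.15 = $2,480.56
State withholding: $2,480.56 × 0.03 = $74.42
Medicare: $2,711.71 × 0.02 = $54.23
State disability insurance: $2,711.71 × 0.01 = $27.12
Group life insurance premium: $54.21
Total deductions = $95.56 + $135.59 + $74.42 + $54.23 + $27.12 + $54.21 = $441.13
Net pay = $2,711.71 − $441.13 = $2,270.58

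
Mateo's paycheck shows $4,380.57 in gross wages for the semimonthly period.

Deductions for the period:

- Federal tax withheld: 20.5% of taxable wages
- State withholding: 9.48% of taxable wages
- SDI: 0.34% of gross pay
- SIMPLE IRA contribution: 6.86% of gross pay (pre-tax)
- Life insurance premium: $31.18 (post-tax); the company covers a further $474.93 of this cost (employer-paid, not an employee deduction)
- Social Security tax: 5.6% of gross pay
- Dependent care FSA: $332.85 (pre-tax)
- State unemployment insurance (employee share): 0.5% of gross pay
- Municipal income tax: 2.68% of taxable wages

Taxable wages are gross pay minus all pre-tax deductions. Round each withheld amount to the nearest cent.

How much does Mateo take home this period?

$2,210.08

SIMPLE IRA contribution: $4,380.57 × 0.0686 = $300.51
Dependent care FSA: $332.85
Pre-tax total = $300.51 + $332.85 = $633.36
Taxable wages = $4,380.57 − $633.36 = $3,747.21
Federal tax withheld: $3,747.21 × 0.205 = $768.18
State withholding: $3,747.21 × 0.0948 = $355.24
Municipal income tax: $3,747.21 × 0.0268 = $100.43
SDI: $4,380.57 × 0.0034 = $14.89
Social Security tax: $4,380.57 × 0.056 = $245.31
State unemployment insurance (employee share): $4,380.57 × 0.005 = $21.90
Life insurance premium: $31.18
(Employer's $474.93 toward life insurance premium is not withheld from the employee.)
Total deductions = $300.51 + $332.85 + $768.18 + $355.24 + $100.43 + $14.89 + $245.31 + $21.90 + $31.18 = $2,170.49
Net pay = $4,380.57 − $2,170.49 = $2,210.08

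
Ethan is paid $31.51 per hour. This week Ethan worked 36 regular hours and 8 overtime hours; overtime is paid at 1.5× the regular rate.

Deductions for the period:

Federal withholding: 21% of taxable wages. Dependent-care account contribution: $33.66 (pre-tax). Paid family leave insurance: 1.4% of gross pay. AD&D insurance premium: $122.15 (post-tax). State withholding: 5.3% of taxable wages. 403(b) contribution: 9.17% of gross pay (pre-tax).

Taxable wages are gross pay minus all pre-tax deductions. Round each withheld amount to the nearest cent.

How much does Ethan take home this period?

Regular pay: 36 × $31.51 = $1134.36
Overtime pay: 8 × $31.51 × 1.5 = $378.12
Gross pay = $1134.36 + $378.12 = $1512.48
Dependent-care account contribution: $33.66
403(b) contribution: $1512.48 × 0.0917 = $138.69
Pre-tax total = $33.66 + $138.69 = $172.35
Taxable wages = $1512.48 − $172.35 = $1340.13
Federal withholding: $1340.13 × 0.21 = $281.43
State withholding: $1340.13 × 0.053 = $71.03
Paid family leave insurance: $1512.48 × 0.014 = $21.17
AD&D insurance premium: $122.15
Total deductions = $33.66 + $138.69 + $281.43 + $71.03 + $21.17 + $122.15 = $668.13
Net pay = $1512.48 − $668.13 = $844.35

$844.35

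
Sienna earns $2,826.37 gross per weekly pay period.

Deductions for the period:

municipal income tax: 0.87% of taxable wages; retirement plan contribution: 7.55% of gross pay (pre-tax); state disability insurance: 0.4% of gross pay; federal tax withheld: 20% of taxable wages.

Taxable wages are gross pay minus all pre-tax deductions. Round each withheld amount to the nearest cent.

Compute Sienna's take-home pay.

Retirement plan contribution: $2,826.37 × 0.0755 = $213.39
Taxable wages = $2,826.37 − $213.39 = $2,612.98
Municipal income tax: $2,612.98 × 0.0087 = $22.73
Federal tax withheld: $2,612.98 × 0.2 = $522.60
State disability insurance: $2,826.37 × 0.004 = $11.31
Total deductions = $213.39 + $22.73 + $522.60 + $11.31 = $770.03
Net pay = $2,826.37 − $770.03 = $2,056.34

$2,056.34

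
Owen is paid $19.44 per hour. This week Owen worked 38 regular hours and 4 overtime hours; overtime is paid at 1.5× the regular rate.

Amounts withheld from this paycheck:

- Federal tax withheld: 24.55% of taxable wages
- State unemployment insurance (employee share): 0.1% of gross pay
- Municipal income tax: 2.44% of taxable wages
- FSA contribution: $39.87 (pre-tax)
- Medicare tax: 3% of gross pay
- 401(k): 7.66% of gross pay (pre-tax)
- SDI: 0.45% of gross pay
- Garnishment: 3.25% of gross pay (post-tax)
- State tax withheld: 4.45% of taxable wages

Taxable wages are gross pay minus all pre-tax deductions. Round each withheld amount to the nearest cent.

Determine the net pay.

$456.01

Regular pay: 38 × $19.44 = $738.72
Overtime pay: 4 × $19.44 × 1.5 = $116.64
Gross pay = $738.72 + $116.64 = $855.36
401(k): $855.36 × 0.0766 = $65.52
FSA contribution: $39.87
Pre-tax total = $65.52 + $39.87 = $105.39
Taxable wages = $855.36 − $105.39 = $749.97
Municipal income tax: $749.97 × 0.0244 = $18.30
Federal tax withheld: $749.97 × 0.2455 = $184.12
State tax withheld: $749.97 × 0.0445 = $33.37
State unemployment insurance (employee share): $855.36 × 0.001 = $0.86
Medicare tax: $855.36 × 0.03 = $25.66
SDI: $855.36 × 0.0045 = $3.85
Garnishment: $855.36 × 0.0325 = $27.80
Total deductions = $65.52 + $39.87 + $18.30 + $184.12 + $33.37 + $0.86 + $25.66 + $3.85 + $27.80 = $399.35
Net pay = $855.36 − $399.35 = $456.01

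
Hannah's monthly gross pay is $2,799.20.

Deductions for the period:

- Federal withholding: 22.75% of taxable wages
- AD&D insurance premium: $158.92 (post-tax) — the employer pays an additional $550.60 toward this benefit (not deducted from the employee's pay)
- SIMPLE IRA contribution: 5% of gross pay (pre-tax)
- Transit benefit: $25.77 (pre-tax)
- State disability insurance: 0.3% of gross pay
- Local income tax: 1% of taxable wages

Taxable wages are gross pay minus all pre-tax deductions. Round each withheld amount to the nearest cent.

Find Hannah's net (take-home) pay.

$1,840.71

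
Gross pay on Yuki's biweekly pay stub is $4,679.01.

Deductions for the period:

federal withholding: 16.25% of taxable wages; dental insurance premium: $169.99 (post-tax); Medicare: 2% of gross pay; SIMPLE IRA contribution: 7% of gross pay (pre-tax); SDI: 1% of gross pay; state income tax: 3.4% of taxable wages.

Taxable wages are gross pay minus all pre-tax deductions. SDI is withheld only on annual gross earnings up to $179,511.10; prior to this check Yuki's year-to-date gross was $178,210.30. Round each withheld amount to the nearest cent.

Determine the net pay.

SIMPLE IRA contribution: $4,679.01 × 0.07 = $327.53
Taxable wages = $4,679.01 − $327.53 = $4,351.48
State income tax: $4,351.48 × 0.034 = $147.95
Federal withholding: $4,351.48 × 0.1625 = $707.12
Medicare: $4,679.01 × 0.02 = $93.58
SDI: only $179,511.10 − $178,210.30 = $1,300.80 of this check is subject → $1,300.80 × 0.01 = $13.01
Dental insurance premium: $169.99
Total deductions = $327.53 + $147.95 + $707.12 + $93.58 + $13.01 + $169.99 = $1,459.18
Net pay = $4,679.01 − $1,459.18 = $3,219.83

$3,219.83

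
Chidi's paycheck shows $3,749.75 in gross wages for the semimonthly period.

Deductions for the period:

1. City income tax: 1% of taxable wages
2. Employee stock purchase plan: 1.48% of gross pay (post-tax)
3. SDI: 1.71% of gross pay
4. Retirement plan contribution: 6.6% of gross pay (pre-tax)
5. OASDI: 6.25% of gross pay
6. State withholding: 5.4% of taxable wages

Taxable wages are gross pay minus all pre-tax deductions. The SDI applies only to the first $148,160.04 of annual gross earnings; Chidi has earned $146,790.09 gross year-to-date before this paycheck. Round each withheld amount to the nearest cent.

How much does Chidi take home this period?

$2,964.84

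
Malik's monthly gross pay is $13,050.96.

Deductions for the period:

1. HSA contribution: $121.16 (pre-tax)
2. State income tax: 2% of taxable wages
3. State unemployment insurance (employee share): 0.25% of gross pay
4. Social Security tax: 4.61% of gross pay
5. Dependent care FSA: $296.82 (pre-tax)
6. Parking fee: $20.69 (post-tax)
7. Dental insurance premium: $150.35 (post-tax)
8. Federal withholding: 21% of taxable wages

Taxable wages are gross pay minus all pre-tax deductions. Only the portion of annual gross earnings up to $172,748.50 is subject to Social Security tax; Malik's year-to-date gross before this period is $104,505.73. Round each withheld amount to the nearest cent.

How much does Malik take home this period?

$8,922.07

HSA contribution: $121.16
Dependent care FSA: $296.82
Pre-tax total = $121.16 + $296.82 = $417.98
Taxable wages = $13,050.96 − $417.98 = $12,632.98
State income tax: $12,632.98 × 0.02 = $252.66
Federal withholding: $12,632.98 × 0.21 = $2,652.93
State unemployment insurance (employee share): $13,050.96 × 0.0025 = $32.63
Social Security tax: cap not yet reached, full $13,050.96 is subject → $13,050.96 × 0.0461 = $601.65
Dental insurance premium: $150.35
Parking fee: $20.69
Total deductions = $121.16 + $296.82 + $252.66 + $2,652.93 + $32.63 + $601.65 + $150.35 + $20.69 = $4,128.89
Net pay = $13,050.96 − $4,128.89 = $8,922.07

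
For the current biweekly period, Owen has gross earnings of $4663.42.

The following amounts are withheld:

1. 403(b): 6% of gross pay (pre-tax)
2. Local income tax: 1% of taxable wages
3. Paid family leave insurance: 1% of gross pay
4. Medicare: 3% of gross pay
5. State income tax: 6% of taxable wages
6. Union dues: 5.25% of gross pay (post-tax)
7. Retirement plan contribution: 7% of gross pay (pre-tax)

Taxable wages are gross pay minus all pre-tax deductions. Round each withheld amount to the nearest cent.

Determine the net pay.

$3341.81

Retirement plan contribution: $4663.42 × 0.07 = $326.44
403(b): $4663.42 × 0.06 = $279.81
Pre-tax total = $326.44 + $279.81 = $606.25
Taxable wages = $4663.42 − $606.25 = $4057.17
Local income tax: $4057.17 × 0.01 = $40.57
State income tax: $4057.17 × 0.06 = $243.43
Medicare: $4663.42 × 0.03 = $139.90
Paid family leave insurance: $4663.42 × 0.01 = $46.63
Union dues: $4663.42 × 0.0525 = $244.83
Total deductions = $326.44 + $279.81 + $40.57 + $243.43 + $139.90 + $46.63 + $244.83 = $1321.61
Net pay = $4663.42 − $1321.61 = $3341.81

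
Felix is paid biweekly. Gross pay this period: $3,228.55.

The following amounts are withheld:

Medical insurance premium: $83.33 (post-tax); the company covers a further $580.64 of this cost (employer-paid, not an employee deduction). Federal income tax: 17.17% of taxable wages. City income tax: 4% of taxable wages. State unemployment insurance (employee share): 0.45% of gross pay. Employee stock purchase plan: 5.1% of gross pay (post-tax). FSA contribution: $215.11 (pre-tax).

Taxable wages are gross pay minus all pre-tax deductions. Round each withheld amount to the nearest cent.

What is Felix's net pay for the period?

$2,112.97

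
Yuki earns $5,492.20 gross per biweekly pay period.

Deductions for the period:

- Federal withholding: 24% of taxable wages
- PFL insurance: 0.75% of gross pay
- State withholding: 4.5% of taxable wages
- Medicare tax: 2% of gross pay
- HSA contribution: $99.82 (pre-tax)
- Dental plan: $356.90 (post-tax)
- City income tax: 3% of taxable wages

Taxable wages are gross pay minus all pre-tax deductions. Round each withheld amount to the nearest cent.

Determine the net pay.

HSA contribution: $99.82
Taxable wages = $5,492.20 − $99.82 = $5,392.38
State withholding: $5,392.38 × 0.045 = $242.66
City income tax: $5,392.38 × 0.03 = $161.77
Federal withholding: $5,392.38 × 0.24 = $1,294.17
PFL insurance: $5,492.20 × 0.0075 = $41.19
Medicare tax: $5,492.20 × 0.02 = $109.84
Dental plan: $356.90
Total deductions = $99.82 + $242.66 + $161.77 + $1,294.17 + $41.19 + $109.84 + $356.90 = $2,306.35
Net pay = $5,492.20 − $2,306.35 = $3,185.85

$3,185.85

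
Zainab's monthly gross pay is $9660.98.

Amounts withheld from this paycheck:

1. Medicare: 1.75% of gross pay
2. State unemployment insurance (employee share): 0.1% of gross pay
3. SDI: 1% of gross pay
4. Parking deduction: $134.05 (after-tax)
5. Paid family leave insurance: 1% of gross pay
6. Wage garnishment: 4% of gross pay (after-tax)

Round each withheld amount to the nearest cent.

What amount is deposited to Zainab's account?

$8768.54

State unemployment insurance (employee share): $9660.98 × 0.001 = $9.66
Paid family leave insurance: $9660.98 × 0.01 = $96.61
Medicare: $9660.98 × 0.0175 = $169.07
SDI: $9660.98 × 0.01 = $96.61
Parking deduction: $134.05
Wage garnishment: $9660.98 × 0.04 = $386.44
Total deductions = $9.66 + $96.61 + $169.07 + $96.61 + $134.05 + $386.44 = $892.44
Net pay = $9660.98 − $892.44 = $8768.54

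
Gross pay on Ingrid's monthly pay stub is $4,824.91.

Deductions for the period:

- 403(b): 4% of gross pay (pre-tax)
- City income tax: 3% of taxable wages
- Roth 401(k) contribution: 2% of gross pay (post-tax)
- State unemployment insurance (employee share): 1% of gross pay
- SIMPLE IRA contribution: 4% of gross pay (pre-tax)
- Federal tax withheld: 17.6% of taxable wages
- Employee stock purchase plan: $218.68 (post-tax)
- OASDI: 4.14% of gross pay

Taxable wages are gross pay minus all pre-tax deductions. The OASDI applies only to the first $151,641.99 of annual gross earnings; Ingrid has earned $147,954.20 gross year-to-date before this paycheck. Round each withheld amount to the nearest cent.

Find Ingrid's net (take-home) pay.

$3,008.39

SIMPLE IRA contribution: $4,824.91 × 0.04 = $193.00
403(b): $4,824.91 × 0.04 = $193.00
Pre-tax total = $193.00 + $193.00 = $386.00
Taxable wages = $4,824.91 − $386.00 = $4,438.91
City income tax: $4,438.91 × 0.03 = $133.17
Federal tax withheld: $4,438.91 × 0.176 = $781.25
State unemployment insurance (employee share): $4,824.91 × 0.01 = $48.25
OASDI: only $151,641.99 − $147,954.20 = $3,687.79 of this check is subject → $3,687.79 × 0.0414 = $152.67
Roth 401(k) contribution: $4,824.91 × 0.02 = $96.50
Employee stock purchase plan: $218.68
Total deductions = $193.00 + $193.00 + $133.17 + $781.25 + $48.25 + $152.67 + $96.50 + $218.68 = $1,816.52
Net pay = $4,824.91 − $1,816.52 = $3,008.39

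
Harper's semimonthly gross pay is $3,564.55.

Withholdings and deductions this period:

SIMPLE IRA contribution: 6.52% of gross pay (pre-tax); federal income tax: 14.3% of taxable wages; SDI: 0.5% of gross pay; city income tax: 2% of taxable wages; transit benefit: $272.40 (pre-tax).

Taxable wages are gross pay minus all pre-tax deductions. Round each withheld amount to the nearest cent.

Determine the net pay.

$2,543.19

Transit benefit: $272.40
SIMPLE IRA contribution: $3,564.55 × 0.0652 = $232.41
Pre-tax total = $272.40 + $232.41 = $504.81
Taxable wages = $3,564.55 − $504.81 = $3,059.74
City income tax: $3,059.74 × 0.02 = $61.19
Federal income tax: $3,059.74 × 0.143 = $437.54
SDI: $3,564.55 × 0.005 = $17.82
Total deductions = $272.40 + $232.41 + $61.19 + $437.54 + $17.82 = $1,021.36
Net pay = $3,564.55 − $1,021.36 = $2,543.19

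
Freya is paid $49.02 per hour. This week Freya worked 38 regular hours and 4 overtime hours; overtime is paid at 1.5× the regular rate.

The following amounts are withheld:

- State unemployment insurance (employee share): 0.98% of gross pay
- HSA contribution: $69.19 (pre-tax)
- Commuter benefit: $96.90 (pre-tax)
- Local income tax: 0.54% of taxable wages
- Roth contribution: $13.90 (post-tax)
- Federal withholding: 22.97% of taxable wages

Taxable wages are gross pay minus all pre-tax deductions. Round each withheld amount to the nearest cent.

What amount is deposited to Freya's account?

$1,487.72

Regular pay: 38 × $49.02 = $1,862.76
Overtime pay: 4 × $49.02 × 1.5 = $294.12
Gross pay = $1,862.76 + $294.12 = $2,156.88
HSA contribution: $69.19
Commuter benefit: $96.90
Pre-tax total = $69.19 + $96.90 = $166.09
Taxable wages = $2,156.88 − $166.09 = $1,990.79
Federal withholding: $1,990.79 × 0.2297 = $457.28
Local income tax: $1,990.79 × 0.0054 = $10.75
State unemployment insurance (employee share): $2,156.88 × 0.0098 = $21.14
Roth contribution: $13.90
Total deductions = $69.19 + $96.90 + $457.28 + $10.75 + $21.14 + $13.90 = $669.16
Net pay = $2,156.88 − $669.16 = $1,487.72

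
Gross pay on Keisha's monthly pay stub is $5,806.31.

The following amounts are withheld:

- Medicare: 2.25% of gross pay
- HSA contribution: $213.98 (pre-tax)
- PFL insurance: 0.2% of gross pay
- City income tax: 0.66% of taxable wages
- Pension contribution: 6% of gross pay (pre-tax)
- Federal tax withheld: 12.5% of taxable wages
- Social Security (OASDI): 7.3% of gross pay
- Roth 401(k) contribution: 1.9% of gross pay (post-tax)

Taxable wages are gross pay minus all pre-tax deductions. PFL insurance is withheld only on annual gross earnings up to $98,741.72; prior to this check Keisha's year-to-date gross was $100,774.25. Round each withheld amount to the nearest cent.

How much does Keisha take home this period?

$3,889.03

Pension contribution: $5,806.31 × 0.06 = $348.38
HSA contribution: $213.98
Pre-tax total = $348.38 + $213.98 = $562.36
Taxable wages = $5,806.31 − $562.36 = $5,243.95
City income tax: $5,243.95 × 0.0066 = $34.61
Federal tax withheld: $5,243.95 × 0.125 = $655.49
PFL insurance: annual cap $98,741.72 already reached (YTD $100,774.25), so $0.00
Social Security (OASDI): $5,806.31 × 0.073 = $423.86
Medicare: $5,806.31 × 0.0225 = $130.64
Roth 401(k) contribution: $5,806.31 × 0.019 = $110.32
Total deductions = $348.38 + $213.98 + $34.61 + $655.49 + $0.00 + $423.86 + $130.64 + $110.32 = $1,917.28
Net pay = $5,806.31 − $1,917.28 = $3,889.03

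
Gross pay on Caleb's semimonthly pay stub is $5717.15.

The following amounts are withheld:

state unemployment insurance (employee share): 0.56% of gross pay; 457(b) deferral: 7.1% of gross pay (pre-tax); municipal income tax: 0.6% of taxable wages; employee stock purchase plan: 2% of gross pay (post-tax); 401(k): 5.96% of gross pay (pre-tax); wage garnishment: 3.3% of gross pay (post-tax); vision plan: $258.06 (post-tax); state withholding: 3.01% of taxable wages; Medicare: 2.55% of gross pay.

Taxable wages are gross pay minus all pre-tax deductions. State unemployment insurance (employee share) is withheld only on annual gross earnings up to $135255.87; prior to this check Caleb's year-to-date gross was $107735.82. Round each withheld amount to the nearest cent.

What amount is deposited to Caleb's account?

$4052.18

457(b) deferral: $5717.15 × 0.071 = $405.92
401(k): $5717.15 × 0.0596 = $340.74
Pre-tax total = $405.92 + $340.74 = $746.66
Taxable wages = $5717.15 − $746.66 = $4970.49
State withholding: $4970.49 × 0.0301 = $149.61
Municipal income tax: $4970.49 × 0.006 = $29.82
Medicare: $5717.15 × 0.0255 = $145.79
State unemployment insurance (employee share): cap not yet reached, full $5717.15 is subject → $5717.15 × 0.0056 = $32.02
Vision plan: $258.06
Wage garnishment: $5717.15 × 0.033 = $188.67
Employee stock purchase plan: $5717.15 × 0.02 = $114.34
Total deductions = $405.92 + $340.74 + $149.61 + $29.82 + $145.79 + $32.02 + $258.06 + $188.67 + $114.34 = $1664.97
Net pay = $5717.15 − $1664.97 = $4052.18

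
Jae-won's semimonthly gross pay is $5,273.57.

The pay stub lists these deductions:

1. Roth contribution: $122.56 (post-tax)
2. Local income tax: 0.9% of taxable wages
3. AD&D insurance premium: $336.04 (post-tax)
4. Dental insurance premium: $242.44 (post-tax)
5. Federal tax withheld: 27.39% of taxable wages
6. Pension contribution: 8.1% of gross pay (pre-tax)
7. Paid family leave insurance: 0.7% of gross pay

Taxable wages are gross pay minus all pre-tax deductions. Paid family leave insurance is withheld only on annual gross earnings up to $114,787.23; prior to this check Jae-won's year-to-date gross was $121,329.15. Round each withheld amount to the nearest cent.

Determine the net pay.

$2,774.32

Pension contribution: $5,273.57 × 0.081 = $427.16
Taxable wages = $5,273.57 − $427.16 = $4,846.41
Federal tax withheld: $4,846.41 × 0.2739 = $1,327.43
Local income tax: $4,846.41 × 0.009 = $43.62
Paid family leave insurance: annual cap $114,787.23 already reached (YTD $121,329.15), so $0.00
Dental insurance premium: $242.44
AD&D insurance premium: $336.04
Roth contribution: $122.56
Total deductions = $427.16 + $1,327.43 + $43.62 + $0.00 + $242.44 + $336.04 + $122.56 = $2,499.25
Net pay = $5,273.57 − $2,499.25 = $2,774.32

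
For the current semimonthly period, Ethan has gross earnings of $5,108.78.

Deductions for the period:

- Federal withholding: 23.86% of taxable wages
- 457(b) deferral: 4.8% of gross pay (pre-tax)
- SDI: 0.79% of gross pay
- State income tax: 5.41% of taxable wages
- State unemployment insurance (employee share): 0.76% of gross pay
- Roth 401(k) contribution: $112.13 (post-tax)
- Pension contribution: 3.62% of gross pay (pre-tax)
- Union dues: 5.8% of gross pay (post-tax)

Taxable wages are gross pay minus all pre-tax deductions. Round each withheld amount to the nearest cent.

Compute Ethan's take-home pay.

457(b) deferral: $5,108.78 × 0.048 = $245.22
Pension contribution: $5,108.78 × 0.0362 = $184.94
Pre-tax total = $245.22 + $184.94 = $430.16
Taxable wages = $5,108.78 − $430.16 = $4,678.62
State income tax: $4,678.62 × 0.0541 = $253.11
Federal withholding: $4,678.62 × 0.2386 = $1,116.32
SDI: $5,108.78 × 0.0079 = $40.36
State unemployment insurance (employee share): $5,108.78 × 0.0076 = $38.83
Roth 401(k) contribution: $112.13
Union dues: $5,108.78 × 0.058 = $296.31
Total deductions = $245.22 + $184.94 + $253.11 + $1,116.32 + $40.36 + $38.83 + $112.13 + $296.31 = $2,287.22
Net pay = $5,108.78 − $2,287.22 = $2,821.56

$2,821.56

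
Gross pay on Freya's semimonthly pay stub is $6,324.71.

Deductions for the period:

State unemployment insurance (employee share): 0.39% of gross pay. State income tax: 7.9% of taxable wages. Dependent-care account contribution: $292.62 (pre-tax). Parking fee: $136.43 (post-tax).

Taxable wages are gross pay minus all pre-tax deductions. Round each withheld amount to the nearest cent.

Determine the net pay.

Dependent-care account contribution: $292.62
Taxable wages = $6,324.71 − $292.62 = $6,032.09
State income tax: $6,032.09 × 0.079 = $476.54
State unemployment insurance (employee share): $6,324.71 × 0.0039 = $24.67
Parking fee: $136.43
Total deductions = $292.62 + $476.54 + $24.67 + $136.43 = $930.26
Net pay = $6,324.71 − $930.26 = $5,394.45

$5,394.45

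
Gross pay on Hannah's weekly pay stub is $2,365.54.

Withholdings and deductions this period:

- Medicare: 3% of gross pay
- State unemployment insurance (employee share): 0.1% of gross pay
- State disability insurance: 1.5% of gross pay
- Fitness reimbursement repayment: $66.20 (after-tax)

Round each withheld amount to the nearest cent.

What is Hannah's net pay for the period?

$2,190.52

Medicare: $2,365.54 × 0.03 = $70.97
State unemployment insurance (employee share): $2,365.54 × 0.001 = $2.37
State disability insurance: $2,365.54 × 0.015 = $35.48
Fitness reimbursement repayment: $66.20
Total deductions = $70.97 + $2.37 + $35.48 + $66.20 = $175.02
Net pay = $2,365.54 − $175.02 = $2,190.52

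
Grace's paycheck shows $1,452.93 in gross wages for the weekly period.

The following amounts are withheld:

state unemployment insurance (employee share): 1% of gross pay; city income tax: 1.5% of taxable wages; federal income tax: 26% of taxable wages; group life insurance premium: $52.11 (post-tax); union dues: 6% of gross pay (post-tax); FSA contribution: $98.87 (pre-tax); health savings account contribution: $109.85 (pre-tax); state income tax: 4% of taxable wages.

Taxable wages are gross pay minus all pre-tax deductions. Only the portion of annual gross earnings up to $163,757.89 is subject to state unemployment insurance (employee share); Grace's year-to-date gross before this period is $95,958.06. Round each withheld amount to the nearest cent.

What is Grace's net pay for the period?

$698.47

Health savings account contribution: $109.85
FSA contribution: $98.87
Pre-tax total = $109.85 + $98.87 = $208.72
Taxable wages = $1,452.93 − $208.72 = $1,244.21
Federal income tax: $1,244.21 × 0.26 = $323.49
State income tax: $1,244.21 × 0.04 = $49.77
City income tax: $1,244.21 × 0.015 = $18.66
State unemployment insurance (employee share): cap not yet reached, full $1,452.93 is subject → $1,452.93 × 0.01 = $14.53
Group life insurance premium: $52.11
Union dues: $1,452.93 × 0.06 = $87.18
Total deductions = $109.85 + $98.87 + $323.49 + $49.77 + $18.66 + $14.53 + $52.11 + $87.18 = $754.46
Net pay = $1,452.93 − $754.46 = $698.47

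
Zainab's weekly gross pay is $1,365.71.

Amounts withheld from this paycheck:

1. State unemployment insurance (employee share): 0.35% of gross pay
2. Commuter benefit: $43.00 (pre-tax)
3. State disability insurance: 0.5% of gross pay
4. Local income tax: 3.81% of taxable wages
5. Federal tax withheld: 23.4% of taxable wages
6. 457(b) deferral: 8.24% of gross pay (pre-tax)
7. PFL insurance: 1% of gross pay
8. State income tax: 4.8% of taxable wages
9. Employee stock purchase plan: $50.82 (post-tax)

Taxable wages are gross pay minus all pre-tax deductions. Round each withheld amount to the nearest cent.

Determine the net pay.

$746.71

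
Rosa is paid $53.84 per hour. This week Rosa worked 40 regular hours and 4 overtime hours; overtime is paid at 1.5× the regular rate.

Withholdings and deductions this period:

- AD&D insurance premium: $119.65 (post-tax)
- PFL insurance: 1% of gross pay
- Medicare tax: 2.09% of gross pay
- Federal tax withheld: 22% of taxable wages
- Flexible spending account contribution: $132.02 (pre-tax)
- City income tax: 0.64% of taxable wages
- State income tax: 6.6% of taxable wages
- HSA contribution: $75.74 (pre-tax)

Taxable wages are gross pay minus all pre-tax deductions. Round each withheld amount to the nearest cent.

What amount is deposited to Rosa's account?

$1409.28

Regular pay: 40 × $53.84 = $2153.60
Overtime pay: 4 × $53.84 × 1.5 = $323.04
Gross pay = $2153.60 + $323.04 = $2476.64
HSA contribution: $75.74
Flexible spending account contribution: $132.02
Pre-tax total = $75.74 + $132.02 = $207.76
Taxable wages = $2476.64 − $207.76 = $2268.88
Federal tax withheld: $2268.88 × 0.22 = $499.15
State income tax: $2268.88 × 0.066 = $149.75
City income tax: $2268.88 × 0.0064 = $14.52
Medicare tax: $2476.64 × 0.0209 = $51.76
PFL insurance: $2476.64 × 0.01 = $24.77
AD&D insurance premium: $119.65
Total deductions = $75.74 + $132.02 + $499.15 + $149.75 + $14.52 + $51.76 + $24.77 + $119.65 = $1067.36
Net pay = $2476.64 − $1067.36 = $1409.28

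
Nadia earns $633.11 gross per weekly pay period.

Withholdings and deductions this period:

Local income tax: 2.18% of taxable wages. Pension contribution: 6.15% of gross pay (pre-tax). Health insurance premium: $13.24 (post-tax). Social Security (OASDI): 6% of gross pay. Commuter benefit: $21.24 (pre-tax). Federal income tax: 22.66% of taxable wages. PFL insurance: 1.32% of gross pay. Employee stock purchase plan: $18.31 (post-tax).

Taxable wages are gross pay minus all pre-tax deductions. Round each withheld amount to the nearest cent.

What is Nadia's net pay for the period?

$352.71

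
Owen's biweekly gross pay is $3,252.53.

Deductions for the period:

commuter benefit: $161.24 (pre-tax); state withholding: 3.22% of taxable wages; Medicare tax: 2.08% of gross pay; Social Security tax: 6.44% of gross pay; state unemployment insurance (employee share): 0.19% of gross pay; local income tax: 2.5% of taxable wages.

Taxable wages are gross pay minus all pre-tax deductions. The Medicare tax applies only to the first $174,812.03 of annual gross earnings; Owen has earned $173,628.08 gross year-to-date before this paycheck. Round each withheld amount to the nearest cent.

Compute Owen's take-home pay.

Commuter benefit: $161.24
Taxable wages = $3,252.53 − $161.24 = $3,091.29
State withholding: $3,091.29 × 0.0322 = $99.54
Local income tax: $3,091.29 × 0.025 = $77.28
Medicare tax: only $174,812.03 − $173,628.08 = $1,183.95 of this check is subject → $1,183.95 × 0.0208 = $24.63
State unemployment insurance (employee share): $3,252.53 × 0.0019 = $6.18
Social Security tax: $3,252.53 × 0.0644 = $209.46
Total deductions = $161.24 + $99.54 + $77.28 + $24.63 + $6.18 + $209.46 = $578.33
Net pay = $3,252.53 − $578.33 = $2,674.20

$2,674.20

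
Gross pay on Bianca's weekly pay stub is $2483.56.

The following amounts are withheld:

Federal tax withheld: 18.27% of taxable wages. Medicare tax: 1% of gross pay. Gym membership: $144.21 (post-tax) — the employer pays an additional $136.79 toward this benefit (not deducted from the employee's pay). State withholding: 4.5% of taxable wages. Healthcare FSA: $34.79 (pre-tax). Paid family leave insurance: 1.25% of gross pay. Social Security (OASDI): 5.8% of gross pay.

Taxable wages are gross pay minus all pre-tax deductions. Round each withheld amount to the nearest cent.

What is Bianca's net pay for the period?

Healthcare FSA: $34.79
Taxable wages = $2483.56 − $34.79 = $2448.77
Federal tax withheld: $2448.77 × 0.1827 = $447.39
State withholding: $2448.77 × 0.045 = $110.19
Social Security (OASDI): $2483.56 × 0.058 = $144.05
Medicare tax: $2483.56 × 0.01 = $24.84
Paid family leave insurance: $2483.56 × 0.0125 = $31.04
Gym membership: $144.21
(Employer's $136.79 toward gym membership is not withheld from the employee.)
Total deductions = $34.79 + $447.39 + $110.19 + $144.05 + $24.84 + $31.04 + $144.21 = $936.51
Net pay = $2483.56 − $936.51 = $1547.05

$1547.05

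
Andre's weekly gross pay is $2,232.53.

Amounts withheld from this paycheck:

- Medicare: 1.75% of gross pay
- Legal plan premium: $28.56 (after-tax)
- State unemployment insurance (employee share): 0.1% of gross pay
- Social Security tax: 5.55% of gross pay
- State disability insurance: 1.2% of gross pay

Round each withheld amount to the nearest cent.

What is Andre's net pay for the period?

$2,011.97

Medicare: $2,232.53 × 0.0175 = $39.07
Social Security tax: $2,232.53 × 0.0555 = $123.91
State unemployment insurance (employee share): $2,232.53 × 0.001 = $2.23
State disability insurance: $2,232.53 × 0.012 = $26.79
Legal plan premium: $28.56
Total deductions = $39.07 + $123.91 + $2.23 + $26.79 + $28.56 = $220.56
Net pay = $2,232.53 − $220.56 = $2,011.97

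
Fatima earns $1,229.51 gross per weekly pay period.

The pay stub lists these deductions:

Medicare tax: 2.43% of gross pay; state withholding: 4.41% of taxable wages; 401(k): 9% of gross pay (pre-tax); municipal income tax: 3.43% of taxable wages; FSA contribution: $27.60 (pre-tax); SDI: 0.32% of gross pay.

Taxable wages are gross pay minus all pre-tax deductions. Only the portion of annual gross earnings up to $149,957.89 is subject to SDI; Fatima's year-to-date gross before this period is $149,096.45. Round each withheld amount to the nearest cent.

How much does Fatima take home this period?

401(k): $1,229.51 × 0.09 = $110.66
FSA contribution: $27.60
Pre-tax total = $110.66 + $27.60 = $138.26
Taxable wages = $1,229.51 − $138.26 = $1,091.25
State withholding: $1,091.25 × 0.0441 = $48.12
Municipal income tax: $1,091.25 × 0.0343 = $37.43
Medicare tax: $1,229.51 × 0.0243 = $29.88
SDI: only $149,957.89 − $149,096.45 = $861.44 of this check is subject → $861.44 × 0.0032 = $2.76
Total deductions = $110.66 + $27.60 + $48.12 + $37.43 + $29.88 + $2.76 = $256.45
Net pay = $1,229.51 − $256.45 = $973.06

$973.06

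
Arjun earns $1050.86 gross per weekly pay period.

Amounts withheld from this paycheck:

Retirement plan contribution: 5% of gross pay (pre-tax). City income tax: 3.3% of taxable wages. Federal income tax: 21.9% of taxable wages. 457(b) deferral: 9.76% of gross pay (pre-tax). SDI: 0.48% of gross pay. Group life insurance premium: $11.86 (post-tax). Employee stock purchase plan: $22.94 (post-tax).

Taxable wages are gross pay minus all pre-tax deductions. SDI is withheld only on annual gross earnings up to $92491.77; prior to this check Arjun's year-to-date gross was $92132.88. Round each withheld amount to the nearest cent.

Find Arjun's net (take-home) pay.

$633.51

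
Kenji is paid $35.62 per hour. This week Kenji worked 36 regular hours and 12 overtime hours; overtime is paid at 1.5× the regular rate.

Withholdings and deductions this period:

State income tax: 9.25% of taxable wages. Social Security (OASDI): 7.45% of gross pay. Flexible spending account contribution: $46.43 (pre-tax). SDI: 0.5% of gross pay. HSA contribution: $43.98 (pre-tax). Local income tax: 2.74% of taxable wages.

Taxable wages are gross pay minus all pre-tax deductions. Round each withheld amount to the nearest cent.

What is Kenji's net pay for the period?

Regular pay: 36 × $35.62 = $1,282.32
Overtime pay: 12 × $35.62 × 1.5 = $641.16
Gross pay = $1,282.32 + $641.16 = $1,923.48
HSA contribution: $43.98
Flexible spending account contribution: $46.43
Pre-tax total = $43.98 + $46.43 = $90.41
Taxable wages = $1,923.48 − $90.41 = $1,833.07
State income tax: $1,833.07 × 0.0925 = $169.56
Local income tax: $1,833.07 × 0.0274 = $50.23
SDI: $1,923.48 × 0.005 = $9.62
Social Security (OASDI): $1,923.48 × 0.0745 = $143.30
Total deductions = $43.98 + $46.43 + $169.56 + $50.23 + $9.62 + $143.30 = $463.12
Net pay = $1,923.48 − $463.12 = $1,460.36

$1,460.36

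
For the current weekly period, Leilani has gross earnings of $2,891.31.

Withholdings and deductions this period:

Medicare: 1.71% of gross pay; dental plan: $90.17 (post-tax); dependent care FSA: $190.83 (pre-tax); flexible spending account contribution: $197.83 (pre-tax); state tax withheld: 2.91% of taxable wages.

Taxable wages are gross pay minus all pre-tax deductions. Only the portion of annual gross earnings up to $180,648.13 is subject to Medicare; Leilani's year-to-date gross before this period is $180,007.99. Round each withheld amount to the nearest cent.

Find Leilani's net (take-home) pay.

Flexible spending account contribution: $197.83
Dependent care FSA: $190.83
Pre-tax total = $197.83 + $190.83 = $388.66
Taxable wages = $2,891.31 − $388.66 = $2,502.65
State tax withheld: $2,502.65 × 0.0291 = $72.83
Medicare: only $180,648.13 − $180,007.99 = $640.14 of this check is subject → $640.14 × 0.0171 = $10.95
Dental plan: $90.17
Total deductions = $197.83 + $190.83 + $72.83 + $10.95 + $90.17 = $562.61
Net pay = $2,891.31 − $562.61 = $2,328.70

$2,328.70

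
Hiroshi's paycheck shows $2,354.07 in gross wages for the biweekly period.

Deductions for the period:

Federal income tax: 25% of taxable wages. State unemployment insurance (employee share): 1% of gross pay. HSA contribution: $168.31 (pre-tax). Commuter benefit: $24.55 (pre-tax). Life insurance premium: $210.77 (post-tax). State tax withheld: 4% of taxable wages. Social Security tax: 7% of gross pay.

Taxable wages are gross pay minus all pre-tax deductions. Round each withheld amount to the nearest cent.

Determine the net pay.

$1,135.37

HSA contribution: $168.31
Commuter benefit: $24.55
Pre-tax total = $168.31 + $24.55 = $192.86
Taxable wages = $2,354.07 − $192.86 = $2,161.21
Federal income tax: $2,161.21 × 0.25 = $540.30
State tax withheld: $2,161.21 × 0.04 = $86.45
State unemployment insurance (employee share): $2,354.07 × 0.01 = $23.54
Social Security tax: $2,354.07 × 0.07 = $164.78
Life insurance premium: $210.77
Total deductions = $168.31 + $24.55 + $540.30 + $86.45 + $23.54 + $164.78 + $210.77 = $1,218.70
Net pay = $2,354.07 − $1,218.70 = $1,135.37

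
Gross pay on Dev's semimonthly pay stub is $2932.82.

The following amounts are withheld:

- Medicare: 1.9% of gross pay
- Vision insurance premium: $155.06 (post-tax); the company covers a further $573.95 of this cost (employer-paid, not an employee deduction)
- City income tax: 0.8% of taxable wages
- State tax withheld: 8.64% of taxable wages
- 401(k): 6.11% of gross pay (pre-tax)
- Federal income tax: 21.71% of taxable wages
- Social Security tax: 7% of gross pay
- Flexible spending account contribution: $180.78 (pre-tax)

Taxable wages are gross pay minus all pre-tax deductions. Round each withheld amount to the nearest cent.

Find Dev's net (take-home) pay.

401(k): $2932.82 × 0.0611 = $179.20
Flexible spending account contribution: $180.78
Pre-tax total = $179.20 + $180.78 = $359.98
Taxable wages = $2932.82 − $359.98 = $2572.84
State tax withheld: $2572.84 × 0.0864 = $222.29
City income tax: $2572.84 × 0.008 = $20.58
Federal income tax: $2572.84 × 0.2171 = $558.56
Medicare: $2932.82 × 0.019 = $55.72
Social Security tax: $2932.82 × 0.07 = $205.30
Vision insurance premium: $155.06
(Employer's $573.95 toward vision insurance premium is not withheld from the employee.)
Total deductions = $179.20 + $180.78 + $222.29 + $20.58 + $558.56 + $55.72 + $205.30 + $155.06 = $1577.49
Net pay = $2932.82 − $1577.49 = $1355.33

$1355.33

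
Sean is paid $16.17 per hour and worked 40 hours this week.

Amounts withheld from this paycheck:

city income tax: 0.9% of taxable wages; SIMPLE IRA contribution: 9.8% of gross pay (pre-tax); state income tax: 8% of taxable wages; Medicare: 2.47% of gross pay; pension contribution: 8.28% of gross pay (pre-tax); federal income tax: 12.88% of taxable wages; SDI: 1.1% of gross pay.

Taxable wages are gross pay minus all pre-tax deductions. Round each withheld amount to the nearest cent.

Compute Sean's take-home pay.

Gross pay: 40 × $16.17 = $646.80
Pension contribution: $646.80 × 0.0828 = $53.56
SIMPLE IRA contribution: $646.80 × 0.098 = $63.39
Pre-tax total = $53.56 + $63.39 = $116.95
Taxable wages = $646.80 − $116.95 = $529.85
State income tax: $529.85 × 0.08 = $42.39
City income tax: $529.85 × 0.009 = $4.77
Federal income tax: $529.85 × 0.1288 = $68.24
Medicare: $646.80 × 0.0247 = $15.98
SDI: $646.80 × 0.011 = $7.11
Total deductions = $53.56 + $63.39 + $42.39 + $4.77 + $68.24 + $15.98 + $7.11 = $255.44
Net pay = $646.80 − $255.44 = $391.36

$391.36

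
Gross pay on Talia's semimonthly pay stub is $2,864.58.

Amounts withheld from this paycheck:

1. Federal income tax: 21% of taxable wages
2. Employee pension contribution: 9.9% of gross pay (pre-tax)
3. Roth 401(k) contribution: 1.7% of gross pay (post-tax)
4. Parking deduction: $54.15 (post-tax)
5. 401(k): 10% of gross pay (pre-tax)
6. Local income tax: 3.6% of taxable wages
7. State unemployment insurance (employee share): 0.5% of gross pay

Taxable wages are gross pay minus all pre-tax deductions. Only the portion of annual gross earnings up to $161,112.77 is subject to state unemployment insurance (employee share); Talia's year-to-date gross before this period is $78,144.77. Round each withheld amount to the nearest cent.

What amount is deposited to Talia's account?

$1,612.91

401(k): $2,864.58 × 0.1 = $286.46
Employee pension contribution: $2,864.58 × 0.099 = $283.59
Pre-tax total = $286.46 + $283.59 = $570.05
Taxable wages = $2,864.58 − $570.05 = $2,294.53
Local income tax: $2,294.53 × 0.036 = $82.60
Federal income tax: $2,294.53 × 0.21 = $481.85
State unemployment insurance (employee share): cap not yet reached, full $2,864.58 is subject → $2,864.58 × 0.005 = $14.32
Roth 401(k) contribution: $2,864.58 × 0.017 = $48.70
Parking deduction: $54.15
Total deductions = $286.46 + $283.59 + $82.60 + $481.85 + $14.32 + $48.70 + $54.15 = $1,251.67
Net pay = $2,864.58 − $1,251.67 = $1,612.91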